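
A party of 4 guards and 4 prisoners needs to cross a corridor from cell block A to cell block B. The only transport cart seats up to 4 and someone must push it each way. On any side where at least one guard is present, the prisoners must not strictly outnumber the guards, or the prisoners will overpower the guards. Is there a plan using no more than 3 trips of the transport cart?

No

Counting alone: each trip to cell block B takes at most 4 across and each return brings at least 1 back, so after t trips out (and t−1 returns) at most 4t − (t−1) of the 8 are across; that first reaches 8 at t = 3, so at least 5 crossings are needed.
Since 3 < 5, 3 crossings cannot be enough. (The shortest complete plan in fact takes 5:)
1. 2 prisoners → cell block B.  (cell block A: 4G 2P; cell block B: 0G 2P)
2. 1 prisoner ← cell block A.  (cell block A: 4G 3P; cell block B: 0G 1P)
3. 4 guards → cell block B.  (cell block A: 0G 3P; cell block B: 4G 1P)
4. 1 prisoner ← cell block A.  (cell block A: 0G 4P; cell block B: 4G 0P)
5. 4 prisoners → cell block B.  (cell block A: 0G 0P; cell block B: 4G 4P)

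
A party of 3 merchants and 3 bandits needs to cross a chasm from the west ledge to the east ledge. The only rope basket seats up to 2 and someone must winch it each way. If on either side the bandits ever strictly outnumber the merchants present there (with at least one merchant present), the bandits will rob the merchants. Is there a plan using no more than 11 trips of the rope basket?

Yes — this plan uses 11 crossings (≤ 11):
1. 2 bandits → the east ledge.  (the west ledge: 3M 1B; the east ledge: 0M 2B)
2. 1 bandit ← the west ledge.  (the west ledge: 3M 2B; the east ledge: 0M 1B)
3. 2 bandits → the east ledge.  (the west ledge: 3M 0B; the east ledge: 0M 3B)
4. 1 bandit ← the west ledge.  (the west ledge: 3M 1B; the east ledge: 0M 2B)
5. 2 merchants → the east ledge.  (the west ledge: 1M 1B; the east ledge: 2M 2B)
6. 1 merchant and 1 bandit ← the west ledge.  (the west ledge: 2M 2B; the east ledge: 1M 1B)
7. 2 merchants → the east ledge.  (the west ledge: 0M 2B; the east ledge: 3M 1B)
8. 1 bandit ← the west ledge.  (the west ledge: 0M 3B; the east ledge: 3M 0B)
9. 2 bandits → the east ledge.  (the west ledge: 0M 1B; the east ledge: 3M 2B)
10. 1 bandit ← the west ledge.  (the west ledge: 0M 2B; the east ledge: 3M 1B)
11. 2 bandits → the east ledge.  (the west ledge: 0M 0B; the east ledge: 3M 3B)

Yes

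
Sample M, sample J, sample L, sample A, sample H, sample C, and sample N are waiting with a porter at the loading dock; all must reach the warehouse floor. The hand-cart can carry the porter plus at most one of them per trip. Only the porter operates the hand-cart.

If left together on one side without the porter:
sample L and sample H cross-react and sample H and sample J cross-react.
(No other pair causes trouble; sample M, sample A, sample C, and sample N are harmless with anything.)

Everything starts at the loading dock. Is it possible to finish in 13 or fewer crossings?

Counting alone: the porter can take at most 1 across per trip to the warehouse floor, so moving all 7 needs at least 7 loaded trips out, with a return between consecutive ones — at least 13 crossings.
The safety rule pushes this higher. Following every safe sequence of crossings, the most of the 7 that can be at the warehouse floor as the hand-cart arrives there on crossing 13 is 6 — never all 7.
So the move cannot be finished within 13 crossings. (The shortest complete plan takes 15:)
1. Porter goes to the warehouse floor with sample H.  [the loading dock: sample A, sample C, sample J, sample L, sample M, sample N | the warehouse floor: sample H]
2. Porter goes back to the loading dock alone.  [the loading dock: sample A, sample C, sample J, sample L, sample M, sample N | the warehouse floor: sample H]
3. Porter goes to the warehouse floor with sample M.  [the loading dock: sample A, sample C, sample J, sample L, sample N | the warehouse floor: sample H, sample M]
4. Porter goes back to the loading dock alone.  [the loading dock: sample A, sample C, sample J, sample L, sample N | the warehouse floor: sample H, sample M]
5. Porter goes to the warehouse floor with sample J.  [the loading dock: sample A, sample C, sample L, sample N | the warehouse floor: sample H, sample J, sample M]
6. Porter goes back to the loading dock with sample H.  [the loading dock: sample A, sample C, sample H, sample L, sample N | the warehouse floor: sample J, sample M]
7. Porter goes to the warehouse floor with sample L.  [the loading dock: sample A, sample C, sample H, sample N | the warehouse floor: sample J, sample L, sample M]
8. Porter goes back to the loading dock alone.  [the loading dock: sample A, sample C, sample H, sample N | the warehouse floor: sample J, sample L, sample M]
9. Porter goes to the warehouse floor with sample A.  [the loading dock: sample C, sample H, sample N | the warehouse floor: sample A, sample J, sample L, sample M]
10. Porter goes back to the loading dock alone.  [the loading dock: sample C, sample H, sample N | the warehouse floor: sample A, sample J, sample L, sample M]
11. Porter goes to the warehouse floor with sample C.  [the loading dock: sample H, sample N | the warehouse floor: sample A, sample C, sample J, sample L, sample M]
12. Porter goes back to the loading dock alone.  [the loading dock: sample H, sample N | the warehouse floor: sample A, sample C, sample J, sample L, sample M]
13. Porter goes to the warehouse floor with sample N.  [the loading dock: sample H | the warehouse floor: sample A, sample C, sample J, sample L, sample M, sample N]
14. Porter goes back to the loading dock alone.  [the loading dock: sample H | the warehouse floor: sample A, sample C, sample J, sample L, sample M, sample N]
15. Porter goes to the warehouse floor with sample H.  [the loading dock: — | the warehouse floor: sample A, sample C, sample H, sample J, sample L, sample M, sample N]

No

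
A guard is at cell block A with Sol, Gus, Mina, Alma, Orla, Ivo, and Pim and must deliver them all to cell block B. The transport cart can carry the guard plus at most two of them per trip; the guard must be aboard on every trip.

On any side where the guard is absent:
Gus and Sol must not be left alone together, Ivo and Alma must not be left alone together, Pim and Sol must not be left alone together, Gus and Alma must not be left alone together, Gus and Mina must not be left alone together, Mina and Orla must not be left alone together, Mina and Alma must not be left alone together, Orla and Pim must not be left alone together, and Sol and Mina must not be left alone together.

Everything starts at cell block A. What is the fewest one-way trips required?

impossible

Whatever the first load, the items left behind include a forbidden pair without the guard. No opening move is safe, so no plan exists.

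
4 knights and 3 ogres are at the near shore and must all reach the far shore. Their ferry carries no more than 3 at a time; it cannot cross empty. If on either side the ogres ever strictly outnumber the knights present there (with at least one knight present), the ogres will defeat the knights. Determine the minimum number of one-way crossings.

Counting alone: each trip to the far shore takes at most 3 across and each return brings at least 1 back, so after t trips out (and t−1 returns) at most 3t − (t−1) of the 7 are across; that first reaches 7 at t = 3, so at least 5 crossings are needed.
The plan below uses exactly 5 crossings, so it is optimal:
1. 3 ogres → the far shore.  (the near shore: 4K 0O; the far shore: 0K 3O)
2. 1 ogre ← the near shore.  (the near shore: 4K 1O; the far shore: 0K 2O)
3. 3 knights → the far shore.  (the near shore: 1K 1O; the far shore: 3K 2O)
4. 1 knight ← the near shore.  (the near shore: 2K 1O; the far shore: 2K 2O)
5. 2 knights and 1 ogre → the far shore.  (the near shore: 0K 0O; the far shore: 4K 3O)

5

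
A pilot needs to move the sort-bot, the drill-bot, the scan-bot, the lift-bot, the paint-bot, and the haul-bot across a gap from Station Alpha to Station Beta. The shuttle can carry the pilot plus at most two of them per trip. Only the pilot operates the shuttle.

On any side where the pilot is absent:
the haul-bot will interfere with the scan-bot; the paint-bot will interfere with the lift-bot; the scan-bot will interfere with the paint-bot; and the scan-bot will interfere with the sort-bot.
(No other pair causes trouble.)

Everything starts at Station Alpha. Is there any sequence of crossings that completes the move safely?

Yes

1. Pilot goes to Station Beta with the lift-bot and the scan-bot.
2. Pilot goes back to Station Alpha alone.
3. Pilot goes to Station Beta with the drill-bot.
4. Pilot goes back to Station Alpha alone.
5. Pilot goes to Station Beta with the haul-bot and the sort-bot.
6. Pilot goes back to Station Alpha with the scan-bot.
7. Pilot goes to Station Beta with the paint-bot and the scan-bot.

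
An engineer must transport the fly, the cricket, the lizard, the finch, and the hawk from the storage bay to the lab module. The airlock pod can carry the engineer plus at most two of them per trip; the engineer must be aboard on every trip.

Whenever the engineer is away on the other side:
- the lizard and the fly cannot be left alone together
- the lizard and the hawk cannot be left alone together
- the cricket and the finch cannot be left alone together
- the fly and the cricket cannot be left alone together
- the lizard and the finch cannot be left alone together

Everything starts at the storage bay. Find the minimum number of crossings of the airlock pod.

Counting alone: the engineer can take at most 2 across per trip to the lab module, so moving all 5 needs at least 3 loaded trips out, with a return between consecutive ones — at least 5 crossings.
The safety rule pushes this higher. Following every safe sequence of crossings, the most of the 5 that can be at the lab module as the airlock pod arrives there on crossing 5 is 4 — never all 5.
So no plan with fewer than 7 crossings exists, and this one achieves 7:
1. Engineer goes to the lab module with the cricket and the lizard.  [the storage bay: the finch, the fly, the hawk | the lab module: the cricket, the lizard]
2. Engineer goes back to the storage bay alone.  [the storage bay: the finch, the fly, the hawk | the lab module: the cricket, the lizard]
3. Engineer goes to the lab module with the fly.  [the storage bay: the finch, the hawk | the lab module: the cricket, the fly, the lizard]
4. Engineer goes back to the storage bay with the cricket and the lizard.  [the storage bay: the cricket, the finch, the hawk, the lizard | the lab module: the fly]
5. Engineer goes to the lab module with the finch and the hawk.  [the storage bay: the cricket, the lizard | the lab module: the finch, the fly, the hawk]
6. Engineer goes back to the storage bay alone.  [the storage bay: the cricket, the lizard | the lab module: the finch, the fly, the hawk]
7. Engineer goes to the lab module with the cricket and the lizard.  [the storage bay: — | the lab module: the cricket, the finch, the fly, the hawk, the lizard]

7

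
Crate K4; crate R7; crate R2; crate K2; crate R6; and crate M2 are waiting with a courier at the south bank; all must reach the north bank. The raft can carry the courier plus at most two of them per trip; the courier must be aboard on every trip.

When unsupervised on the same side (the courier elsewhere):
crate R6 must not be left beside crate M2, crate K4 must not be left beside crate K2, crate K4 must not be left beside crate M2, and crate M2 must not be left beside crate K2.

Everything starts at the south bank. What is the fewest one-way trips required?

Counting alone: the courier can take at most 2 across per trip to the north bank, so moving all 6 needs at least 3 loaded trips out, with a return between consecutive ones — at least 5 crossings.
The safety rule pushes this higher. Following every safe sequence of crossings, the most of the 6 that can be at the north bank as the raft arrives there on crossings 5, 7 is 4, 5 respectively — never all 6.
So no plan with fewer than 9 crossings exists, and this one achieves 9:
1. Courier goes to the north bank with crate K4 and crate M2.  [the south bank: crate K2, crate R2, crate R6, crate R7 | the north bank: crate K4, crate M2]
2. Courier goes back to the south bank with crate K4.  [the south bank: crate K2, crate K4, crate R2, crate R6, crate R7 | the north bank: crate M2]
3. Courier goes to the north bank with crate K4 and crate R7.  [the south bank: crate K2, crate R2, crate R6 | the north bank: crate K4, crate M2, crate R7]
4. Courier goes back to the south bank with crate K4.  [the south bank: crate K2, crate K4, crate R2, crate R6 | the north bank: crate M2, crate R7]
5. Courier goes to the north bank with crate K4 and crate R2.  [the south bank: crate K2, crate R6 | the north bank: crate K4, crate M2, crate R2, crate R7]
6. Courier goes back to the south bank with crate K4.  [the south bank: crate K2, crate K4, crate R6 | the north bank: crate M2, crate R2, crate R7]
7. Courier goes to the north bank with crate K4 and crate R6.  [the south bank: crate K2 | the north bank: crate K4, crate M2, crate R2, crate R6, crate R7]
8. Courier goes back to the south bank with crate M2.  [the south bank: crate K2, crate M2 | the north bank: crate K4, crate R2, crate R6, crate R7]
9. Courier goes to the north bank with crate K2 and crate M2.  [the south bank: — | the north bank: crate K2, crate K4, crate M2, crate R2, crate R6, crate R7]

9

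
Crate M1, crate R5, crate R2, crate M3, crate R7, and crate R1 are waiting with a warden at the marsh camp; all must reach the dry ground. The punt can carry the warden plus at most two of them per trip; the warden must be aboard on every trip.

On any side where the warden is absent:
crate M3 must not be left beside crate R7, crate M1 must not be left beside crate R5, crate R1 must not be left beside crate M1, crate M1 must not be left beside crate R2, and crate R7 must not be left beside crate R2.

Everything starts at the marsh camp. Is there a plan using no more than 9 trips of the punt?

Yes

Yes — this plan uses 7 crossings (≤ 9):
1. Warden goes to the dry ground with crate M1 and crate R7.  [the marsh camp: crate M3, crate R1, crate R2, crate R5 | the dry ground: crate M1, crate R7]
2. Warden goes back to the marsh camp alone.  [the marsh camp: crate M3, crate R1, crate R2, crate R5 | the dry ground: crate M1, crate R7]
3. Warden goes to the dry ground with crate R2 and crate R5.  [the marsh camp: crate M3, crate R1 | the dry ground: crate M1, crate R2, crate R5, crate R7]
4. Warden goes back to the marsh camp with crate M1 and crate R7.  [the marsh camp: crate M1, crate M3, crate R1, crate R7 | the dry ground: crate R2, crate R5]
5. Warden goes to the dry ground with crate M3 and crate R1.  [the marsh camp: crate M1, crate R7 | the dry ground: crate M3, crate R1, crate R2, crate R5]
6. Warden goes back to the marsh camp alone.  [the marsh camp: crate M1, crate R7 | the dry ground: crate M3, crate R1, crate R2, crate R5]
7. Warden goes to the dry ground with crate M1 and crate R7.  [the marsh camp: — | the dry ground: crate M1, crate M3, crate R1, crate R2, crate R5, crate R7]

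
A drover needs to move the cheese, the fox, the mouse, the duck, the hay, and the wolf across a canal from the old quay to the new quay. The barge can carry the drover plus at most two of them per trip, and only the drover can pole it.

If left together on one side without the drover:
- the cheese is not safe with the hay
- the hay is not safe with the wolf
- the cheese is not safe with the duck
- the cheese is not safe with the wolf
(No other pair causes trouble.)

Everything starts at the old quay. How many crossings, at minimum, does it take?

Counting alone: the drover can take at most 2 across per trip to the new quay, so moving all 6 needs at least 3 loaded trips out, with a return between consecutive ones — at least 5 crossings.
The safety rule pushes this higher. Following every safe sequence of crossings, the most of the 6 that can be at the new quay as the barge arrives there on crossings 5, 7 is 4, 5 respectively — never all 6.
So no plan with fewer than 9 crossings exists, and this one achieves 9:
1. Drover goes to the new quay with the cheese and the hay.
2. Drover goes back to the old quay with the cheese.
3. Drover goes to the new quay with the cheese and the fox.
4. Drover goes back to the old quay with the cheese.
5. Drover goes to the new quay with the cheese and the mouse.
6. Drover goes back to the old quay with the cheese.
7. Drover goes to the new quay with the cheese and the duck.
8. Drover goes back to the old quay with the cheese.
9. Drover goes to the new quay with the cheese and the wolf.

9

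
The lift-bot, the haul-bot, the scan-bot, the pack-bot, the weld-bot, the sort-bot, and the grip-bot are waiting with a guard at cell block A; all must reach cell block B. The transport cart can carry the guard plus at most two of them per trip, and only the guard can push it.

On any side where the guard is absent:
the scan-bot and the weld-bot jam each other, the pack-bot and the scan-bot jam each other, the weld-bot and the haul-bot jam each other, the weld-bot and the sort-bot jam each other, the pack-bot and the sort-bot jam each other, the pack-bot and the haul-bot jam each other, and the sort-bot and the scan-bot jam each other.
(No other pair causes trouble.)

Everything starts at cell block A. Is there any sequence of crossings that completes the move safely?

Whatever the first load, the items left behind include a forbidden pair without the guard. No opening move is safe, so no plan exists.

No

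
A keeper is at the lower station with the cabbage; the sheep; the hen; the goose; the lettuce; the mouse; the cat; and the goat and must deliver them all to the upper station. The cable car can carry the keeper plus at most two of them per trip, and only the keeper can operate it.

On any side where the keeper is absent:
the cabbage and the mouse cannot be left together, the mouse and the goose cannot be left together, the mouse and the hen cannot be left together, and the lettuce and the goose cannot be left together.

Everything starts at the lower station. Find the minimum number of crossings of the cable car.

Counting alone: the keeper can take at most 2 across per trip to the upper station, so moving all 8 needs at least 4 loaded trips out, with a return between consecutive ones — at least 7 crossings.
The safety rule pushes this higher. Following every safe sequence of crossings, the most of the 8 that can be at the upper station as the cable car arrives there on crossing 7 is 7 — never all 8.
So no plan with fewer than 9 crossings exists, and this one achieves 9:
1. Keeper goes to the upper station with the goose and the mouse.  [the lower station: the cabbage, the cat, the goat, the hen, the lettuce, the sheep | the upper station: the goose, the mouse]
2. Keeper goes back to the lower station with the goose.  [the lower station: the cabbage, the cat, the goat, the goose, the hen, the lettuce, the sheep | the upper station: the mouse]
3. Keeper goes to the upper station with the cabbage and the goose.  [the lower station: the cat, the goat, the hen, the lettuce, the sheep | the upper station: the cabbage, the goose, the mouse]
4. Keeper goes back to the lower station with the mouse.  [the lower station: the cat, the goat, the hen, the lettuce, the mouse, the sheep | the upper station: the cabbage, the goose]
5. Keeper goes to the upper station with the hen and the sheep.  [the lower station: the cat, the goat, the lettuce, the mouse | the upper station: the cabbage, the goose, the hen, the sheep]
6. Keeper goes back to the lower station alone.  [the lower station: the cat, the goat, the lettuce, the mouse | the upper station: the cabbage, the goose, the hen, the sheep]
7. Keeper goes to the upper station with the cat and the goat.  [the lower station: the lettuce, the mouse | the upper station: the cabbage, the cat, the goat, the goose, the hen, the sheep]
8. Keeper goes back to the lower station alone.  [the lower station: the lettuce, the mouse | the upper station: the cabbage, the cat, the goat, the goose, the hen, the sheep]
9. Keeper goes to the upper station with the lettuce and the mouse.  [the lower station: — | the upper station: the cabbage, the cat, the goat, the goose, the hen, the lettuce, the mouse, the sheep]

9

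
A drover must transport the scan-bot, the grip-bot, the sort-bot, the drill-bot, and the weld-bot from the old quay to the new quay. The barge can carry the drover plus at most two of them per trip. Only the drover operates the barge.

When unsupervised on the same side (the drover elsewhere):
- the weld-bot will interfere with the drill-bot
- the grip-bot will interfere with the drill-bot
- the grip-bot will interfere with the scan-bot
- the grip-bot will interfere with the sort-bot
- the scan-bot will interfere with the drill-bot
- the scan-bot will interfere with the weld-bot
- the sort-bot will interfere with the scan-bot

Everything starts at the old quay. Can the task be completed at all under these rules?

No

Whatever the first load, the items left behind include a forbidden pair without the drover. No opening move is safe, so no plan exists.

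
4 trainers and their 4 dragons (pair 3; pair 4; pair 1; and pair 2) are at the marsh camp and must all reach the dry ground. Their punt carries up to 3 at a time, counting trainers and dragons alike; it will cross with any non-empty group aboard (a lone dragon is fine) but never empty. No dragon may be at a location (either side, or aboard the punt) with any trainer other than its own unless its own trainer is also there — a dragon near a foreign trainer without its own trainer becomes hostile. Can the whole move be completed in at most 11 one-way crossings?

Yes — this plan uses 9 crossings (≤ 11):
1. dragon 3 and trainer 3 cross → the dry ground.
2. trainer 3 crosses ← the marsh camp.
3. dragon 4, trainer 3, and trainer 4 cross → the dry ground.
4. dragon 3 and trainer 3 cross ← the marsh camp.
5. trainer 1, trainer 2, and trainer 3 cross → the dry ground.
6. dragon 4 crosses ← the marsh camp.
7. dragon 3 and dragon 4 cross → the dry ground.
8. dragon 3 crosses ← the marsh camp.
9. dragon 1, dragon 2, and dragon 3 cross → the dry ground.

Yes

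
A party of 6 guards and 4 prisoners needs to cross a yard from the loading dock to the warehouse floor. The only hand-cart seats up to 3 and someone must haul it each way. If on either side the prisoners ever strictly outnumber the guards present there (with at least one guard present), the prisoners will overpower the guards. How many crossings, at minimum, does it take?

Counting alone: each trip to the warehouse floor takes at most 3 across and each return brings at least 1 back, so after t trips out (and t−1 returns) at most 3t − (t−1) of the 10 are across; that first reaches 10 at t = 5, so at least 9 crossings are needed.
The plan below uses exactly 9 crossings, so it is optimal:
1. 2 prisoners → the warehouse floor.  (the loading dock: 6G 2P; the warehouse floor: 0G 2P)
2. 1 prisoner ← the loading dock.  (the loading dock: 6G 3P; the warehouse floor: 0G 1P)
3. 3 prisoners → the warehouse floor.  (the loading dock: 6G 0P; the warehouse floor: 0G 4P)
4. 1 prisoner ← the loading dock.  (the loading dock: 6G 1P; the warehouse floor: 0G 3P)
5. 3 guards → the warehouse floor.  (the loading dock: 3G 1P; the warehouse floor: 3G 3P)
6. 1 prisoner ← the loading dock.  (the loading dock: 3G 2P; the warehouse floor: 3G 2P)
7. 1 guard and 2 prisoners → the warehouse floor.  (the loading dock: 2G 0P; the warehouse floor: 4G 4P)
8. 1 prisoner ← the loading dock.  (the loading dock: 2G 1P; the warehouse floor: 4G 3P)
9. 2 guards and 1 prisoner → the warehouse floor.  (the loading dock: 0G 0P; the warehouse floor: 6G 4P)

9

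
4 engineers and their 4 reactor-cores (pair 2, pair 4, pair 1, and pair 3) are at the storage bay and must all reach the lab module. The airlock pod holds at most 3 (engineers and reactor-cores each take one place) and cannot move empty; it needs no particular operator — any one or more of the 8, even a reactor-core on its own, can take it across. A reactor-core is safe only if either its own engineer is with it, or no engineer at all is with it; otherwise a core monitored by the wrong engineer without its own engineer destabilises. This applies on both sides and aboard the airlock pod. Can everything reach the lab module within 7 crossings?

No

Counting alone: each trip to the lab module takes at most 3 across and each return brings at least 1 back, so after t trips out (and t−1 returns) at most 3t − (t−1) of the 8 are across; that first reaches 8 at t = 4, so at least 7 crossings are needed.
The safety rule pushes this higher. Following every safe sequence of crossings, the most of the 8 that can be at the lab module as the airlock pod arrives there on crossing 7 is 7 — never all 8.
So the move cannot be finished within 7 crossings. (The shortest complete plan takes 9:)
1. engineer 2 and reactor-core 2 cross → the lab module.
2. engineer 2 crosses ← the storage bay.
3. engineer 2, engineer 4, and reactor-core 4 cross → the lab module.
4. engineer 2 and reactor-core 2 cross ← the storage bay.
5. engineer 1, engineer 2, and engineer 3 cross → the lab module.
6. reactor-core 4 crosses ← the storage bay.
7. reactor-core 2 and reactor-core 4 cross → the lab module.
8. reactor-core 2 crosses ← the storage bay.
9. reactor-core 1, reactor-core 2, and reactor-core 3 cross → the lab module.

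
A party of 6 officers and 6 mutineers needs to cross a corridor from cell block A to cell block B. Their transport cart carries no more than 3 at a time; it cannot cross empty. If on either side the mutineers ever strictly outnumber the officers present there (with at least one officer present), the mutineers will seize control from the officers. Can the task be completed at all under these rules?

Following every safe sequence of crossings from the start, the most of the 12 that can be at cell block B as the transport cart arrives there on crossings 1, 3, 5 is 3, 5, 6 respectively; the best ever achieved is 6 of 12.
From crossing 7 on, no configuration arises that was not already reachable earlier: only 17 distinct safe configurations (who is on which side, and where the transport cart is) can ever be reached, none of them has everyone across, and every continuation just revisits them. They are: 0 officers + 0 mutineers across (transport cart back at the start); 0 officers + 1 mutineer across (transport cart there); 0 officers + 1 mutineer across (transport cart back at the start); 0 officers + 2 mutineers across (transport cart there); 0 officers + 2 mutineers across (transport cart back at the start); 0 officers + 3 mutineers across (transport cart there); 0 officers + 3 mutineers across (transport cart back at the start); 0 officers + 4 mutineers across (transport cart there); 0 officers + 4 mutineers across (transport cart back at the start); 0 officers + 5 mutineers across (transport cart there); 0 officers + 5 mutineers across (transport cart back at the start); 0 officers + 6 mutineers across (transport cart there); 1 officer + 1 mutineer across (transport cart there); 1 officer + 1 mutineer across (transport cart back at the start); 2 officers + 2 mutineers across (transport cart there); 2 officers + 2 mutineers across (transport cart back at the start); 3 officers + 3 mutineers across (transport cart there). So no valid plan exists.

No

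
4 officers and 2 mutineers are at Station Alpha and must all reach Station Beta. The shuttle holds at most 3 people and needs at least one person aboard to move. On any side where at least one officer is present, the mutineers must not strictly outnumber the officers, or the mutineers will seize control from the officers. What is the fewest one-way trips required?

5

Counting alone: each trip to Station Beta takes at most 3 across and each return brings at least 1 back, so after t trips out (and t−1 returns) at most 3t − (t−1) of the 6 are across; that first reaches 6 at t = 3, so at least 5 crossings are needed.
The plan below uses exactly 5 crossings, so it is optimal:
1. 2 mutineers → Station Beta.  (Station Alpha: 4O 0M; Station Beta: 0O 2M)
2. 1 mutineer ← Station Alpha.  (Station Alpha: 4O 1M; Station Beta: 0O 1M)
3. 2 officers and 1 mutineer → Station Beta.  (Station Alpha: 2O 0M; Station Beta: 2O 2M)
4. 1 mutineer ← Station Alpha.  (Station Alpha: 2O 1M; Station Beta: 2O 1M)
5. 2 officers and 1 mutineer → Station Beta.  (Station Alpha: 0O 0M; Station Beta: 4O 2M)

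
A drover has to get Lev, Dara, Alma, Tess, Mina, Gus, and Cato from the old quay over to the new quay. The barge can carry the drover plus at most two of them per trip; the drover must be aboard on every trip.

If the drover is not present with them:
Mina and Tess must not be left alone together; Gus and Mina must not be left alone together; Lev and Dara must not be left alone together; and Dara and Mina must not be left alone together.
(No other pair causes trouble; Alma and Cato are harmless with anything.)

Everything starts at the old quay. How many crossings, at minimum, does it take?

Counting alone: the drover can take at most 2 across per trip to the new quay, so moving all 7 needs at least 4 loaded trips out, with a return between consecutive ones — at least 7 crossings.
The plan below uses exactly 7 crossings, so it is optimal:
1. Drover goes to the new quay with Lev and Mina.
2. Drover goes back to the old quay alone.
3. Drover goes to the new quay with Alma and Cato.
4. Drover goes back to the old quay alone.
5. Drover goes to the new quay with Gus and Tess.
6. Drover goes back to the old quay with Mina.
7. Drover goes to the new quay with Dara and Mina.

7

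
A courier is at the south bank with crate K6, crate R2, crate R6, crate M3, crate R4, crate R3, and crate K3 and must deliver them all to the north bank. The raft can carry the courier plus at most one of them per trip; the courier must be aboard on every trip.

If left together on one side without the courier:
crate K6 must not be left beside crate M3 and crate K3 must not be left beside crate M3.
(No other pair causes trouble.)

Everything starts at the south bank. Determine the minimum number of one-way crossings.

Counting alone: the courier can take at most 1 across per trip to the north bank, so moving all 7 needs at least 7 loaded trips out, with a return between consecutive ones — at least 13 crossings.
The safety rule pushes this higher. Following every safe sequence of crossings, the most of the 7 that can be at the north bank as the raft arrives there on crossing 13 is 6 — never all 7.
So no plan with fewer than 15 crossings exists, and this one achieves 15:
1. Courier goes to the north bank with crate M3.  [the south bank: crate K3, crate K6, crate R2, crate R3, crate R4, crate R6 | the north bank: crate M3]
2. Courier goes back to the south bank alone.  [the south bank: crate K3, crate K6, crate R2, crate R3, crate R4, crate R6 | the north bank: crate M3]
3. Courier goes to the north bank with crate K6.  [the south bank: crate K3, crate R2, crate R3, crate R4, crate R6 | the north bank: crate K6, crate M3]
4. Courier goes back to the south bank with crate M3.  [the south bank: crate K3, crate M3, crate R2, crate R3, crate R4, crate R6 | the north bank: crate K6]
5. Courier goes to the north bank with crate K3.  [the south bank: crate M3, crate R2, crate R3, crate R4, crate R6 | the north bank: crate K3, crate K6]
6. Courier goes back to the south bank alone.  [the south bank: crate M3, crate R2, crate R3, crate R4, crate R6 | the north bank: crate K3, crate K6]
7. Courier goes to the north bank with crate R2.  [the south bank: crate M3, crate R3, crate R4, crate R6 | the north bank: crate K3, crate K6, crate R2]
8. Courier goes back to the south bank alone.  [the south bank: crate M3, crate R3, crate R4, crate R6 | the north bank: crate K3, crate K6, crate R2]
9. Courier goes to the north bank with crate R6.  [the south bank: crate M3, crate R3, crate R4 | the north bank: crate K3, crate K6, crate R2, crate R6]
10. Courier goes back to the south bank alone.  [the south bank: crate M3, crate R3, crate R4 | the north bank: crate K3, crate K6, crate R2, crate R6]
11. Courier goes to the north bank with crate R4.  [the south bank: crate M3, crate R3 | the north bank: crate K3, crate K6, crate R2, crate R4, crate R6]
12. Courier goes back to the south bank alone.  [the south bank: crate M3, crate R3 | the north bank: crate K3, crate K6, crate R2, crate R4, crate R6]
13. Courier goes to the north bank with crate R3.  [the south bank: crate M3 | the north bank: crate K3, crate K6, crate R2, crate R3, crate R4, crate R6]
14. Courier goes back to the south bank alone.  [the south bank: crate M3 | the north bank: crate K3, crate K6, crate R2, crate R3, crate R4, crate R6]
15. Courier goes to the north bank with crate M3.  [the south bank: — | the north bank: crate K3, crate K6, crate M3, crate R2, crate R3, crate R4, crate R6]

15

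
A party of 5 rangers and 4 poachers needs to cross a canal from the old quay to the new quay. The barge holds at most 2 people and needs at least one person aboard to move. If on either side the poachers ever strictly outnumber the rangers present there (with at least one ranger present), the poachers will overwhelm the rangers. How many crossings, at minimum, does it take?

Counting alone: each trip to the new quay takes at most 2 across and each return brings at least 1 back, so after t trips out (and t−1 returns) at most 2t − (t−1) of the 9 are across; that first reaches 9 at t = 8, so at least 15 crossings are needed.
The plan below uses exactly 15 crossings, so it is optimal:
1. 2 poachers → the new quay.  (the old quay: 5R 2P; the new quay: 0R 2P)
2. 1 poacher ← the old quay.  (the old quay: 5R 3P; the new quay: 0R 1P)
3. 2 poachers → the new quay.  (the old quay: 5R 1P; the new quay: 0R 3P)
4. 1 poacher ← the old quay.  (the old quay: 5R 2P; the new quay: 0R 2P)
5. 2 rangers → the new quay.  (the old quay: 3R 2P; the new quay: 2R 2P)
6. 1 poacher ← the old quay.  (the old quay: 3R 3P; the new quay: 2R 1P)
7. 1 ranger and 1 poacher → the new quay.  (the old quay: 2R 2P; the new quay: 3R 2P)
8. 1 ranger ← the old quay.  (the old quay: 3R 2P; the new quay: 2R 2P)
9. 1 ranger and 1 poacher → the new quay.  (the old quay: 2R 1P; the new quay: 3R 3P)
10. 1 poacher ← the old quay.  (the old quay: 2R 2P; the new quay: 3R 2P)
11. 1 ranger and 1 poacher → the new quay.  (the old quay: 1R 1P; the new quay: 4R 3P)
12. 1 ranger ← the old quay.  (the old quay: 2R 1P; the new quay: 3R 3P)
13. 1 ranger and 1 poacher → the new quay.  (the old quay: 1R 0P; the new quay: 4R 4P)
14. 1 poacher ← the old quay.  (the old quay: 1R 1P; the new quay: 4R 3P)
15. 1 ranger and 1 poacher → the new quay.  (the old quay: 0R 0P; the new quay: 5R 4P)

15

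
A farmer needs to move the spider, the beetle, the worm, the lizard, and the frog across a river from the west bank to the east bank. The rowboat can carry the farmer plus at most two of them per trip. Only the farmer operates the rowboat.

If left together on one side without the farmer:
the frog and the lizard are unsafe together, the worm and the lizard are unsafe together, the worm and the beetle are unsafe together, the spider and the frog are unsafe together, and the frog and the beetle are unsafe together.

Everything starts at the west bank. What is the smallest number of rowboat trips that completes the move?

7

Counting alone: the farmer can take at most 2 across per trip to the east bank, so moving all 5 needs at least 3 loaded trips out, with a return between consecutive ones — at least 5 crossings.
The safety rule pushes this higher. Following every safe sequence of crossings, the most of the 5 that can be at the east bank as the rowboat arrives there on crossing 5 is 4 — never all 5.
So no plan with fewer than 7 crossings exists, and this one achieves 7:
1. Farmer goes to the east bank with the frog and the worm.
2. Farmer goes back to the west bank alone.
3. Farmer goes to the east bank with the spider.
4. Farmer goes back to the west bank with the frog.
5. Farmer goes to the east bank with the beetle and the lizard.
6. Farmer goes back to the west bank with the worm.
7. Farmer goes to the east bank with the frog and the worm.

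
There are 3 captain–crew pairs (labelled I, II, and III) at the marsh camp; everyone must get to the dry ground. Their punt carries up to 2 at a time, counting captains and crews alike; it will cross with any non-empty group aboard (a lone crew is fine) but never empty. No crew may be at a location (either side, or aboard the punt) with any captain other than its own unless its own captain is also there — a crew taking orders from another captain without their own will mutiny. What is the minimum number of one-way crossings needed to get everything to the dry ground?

Counting alone: each trip to the dry ground takes at most 2 across and each return brings at least 1 back, so after t trips out (and t−1 returns) at most 2t − (t−1) of the 6 are across; that first reaches 6 at t = 5, so at least 9 crossings are needed.
The safety rule pushes this higher. Following every safe sequence of crossings, the most of the 6 that can be at the dry ground as the punt arrives there on crossing 9 is 5 — never all 6.
So no plan with fewer than 11 crossings exists, and this one achieves 11:
1. captain I and crew I cross → the dry ground.
2. captain I crosses ← the marsh camp.
3. crew II and crew III cross → the dry ground.
4. crew I crosses ← the marsh camp.
5. captain II and captain III cross → the dry ground.
6. captain II and crew II cross ← the marsh camp.
7. captain I and captain II cross → the dry ground.
8. crew III crosses ← the marsh camp.
9. crew I and crew II cross → the dry ground.
10. captain III crosses ← the marsh camp.
11. captain III and crew III cross → the dry ground.

11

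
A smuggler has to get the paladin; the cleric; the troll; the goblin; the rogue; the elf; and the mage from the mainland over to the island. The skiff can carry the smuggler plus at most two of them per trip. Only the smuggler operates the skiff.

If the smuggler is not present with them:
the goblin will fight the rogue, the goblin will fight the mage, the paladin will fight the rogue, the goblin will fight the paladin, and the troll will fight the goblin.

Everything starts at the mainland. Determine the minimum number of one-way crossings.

Counting alone: the smuggler can take at most 2 across per trip to the island, so moving all 7 needs at least 4 loaded trips out, with a return between consecutive ones — at least 7 crossings.
The safety rule pushes this higher. Following every safe sequence of crossings, the most of the 7 that can be at the island as the skiff arrives there on crossings 7, 9 is 5, 6 respectively — never all 7.
So no plan with fewer than 11 crossings exists, and this one achieves 11:
1. Smuggler goes to the island with the goblin and the paladin.
2. Smuggler goes back to the mainland with the paladin.
3. Smuggler goes to the island with the cleric and the paladin.
4. Smuggler goes back to the mainland with the paladin.
5. Smuggler goes to the island with the paladin and the troll.
6. Smuggler goes back to the mainland with the goblin.
7. Smuggler goes to the island with the elf and the goblin.
8. Smuggler goes back to the mainland with the goblin.
9. Smuggler goes to the island with the goblin and the mage.
10. Smuggler goes back to the mainland with the goblin.
11. Smuggler goes to the island with the goblin and the rogue.

11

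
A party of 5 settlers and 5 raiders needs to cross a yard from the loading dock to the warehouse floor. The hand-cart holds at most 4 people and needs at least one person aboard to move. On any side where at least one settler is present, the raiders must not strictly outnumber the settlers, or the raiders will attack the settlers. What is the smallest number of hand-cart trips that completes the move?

Counting alone: each trip to the warehouse floor takes at most 4 across and each return brings at least 1 back, so after t trips out (and t−1 returns) at most 4t − (t−1) of the 10 are across; that first reaches 10 at t = 3, so at least 5 crossings are needed.
The safety rule pushes this higher. Following every safe sequence of crossings, the most of the 10 that can be at the warehouse floor as the hand-cart arrives there on crossing 5 is 9 — never all 10.
So no plan with fewer than 7 crossings exists, and this one achieves 7:
1. 2 raiders → the warehouse floor.  (the loading dock: 5S 3R; the warehouse floor: 0S 2R)
2. 1 raider ← the loading dock.  (the loading dock: 5S 4R; the warehouse floor: 0S 1R)
3. 4 raiders → the warehouse floor.  (the loading dock: 5S 0R; the warehouse floor: 0S 5R)
4. 1 raider ← the loading dock.  (the loading dock: 5S 1R; the warehouse floor: 0S 4R)
5. 4 settlers → the warehouse floor.  (the loading dock: 1S 1R; the warehouse floor: 4S 4R)
6. 1 settler and 1 raider ← the loading dock.  (the loading dock: 2S 2R; the warehouse floor: 3S 3R)
7. 2 settlers and 2 raiders → the warehouse floor.  (the loading dock: 0S 0R; the warehouse floor: 5S 5R)

7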